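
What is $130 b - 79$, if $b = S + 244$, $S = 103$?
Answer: $45031$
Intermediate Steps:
$b = 347$ ($b = 103 + 244 = 347$)
$130 b - 79 = 130 \cdot 347 - 79 = 45110 - 79 = 45031$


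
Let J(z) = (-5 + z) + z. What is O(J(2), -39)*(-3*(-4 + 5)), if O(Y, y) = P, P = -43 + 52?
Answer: -27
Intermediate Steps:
J(z) = -5 + 2*z
P = 9
O(Y, y) = 9
O(J(2), -39)*(-3*(-4 + 5)) = 9*(-3*(-4 + 5)) = 9*(-3*1) = 9*(-3) = -27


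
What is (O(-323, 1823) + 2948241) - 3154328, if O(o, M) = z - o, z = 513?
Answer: -205251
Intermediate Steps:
O(o, M) = 513 - o
(O(-323, 1823) + 2948241) - 3154328 = ((513 - 1*(-323)) + 2948241) - 3154328 = ((513 + 323) + 2948241) - 3154328 = (836 + 2948241) - 3154328 = 2949077 - 3154328 = -205251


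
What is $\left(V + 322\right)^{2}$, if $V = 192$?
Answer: $264196$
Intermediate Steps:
$\left(V + 322\right)^{2} = \left(192 + 322\right)^{2} = 514^{2} = 264196$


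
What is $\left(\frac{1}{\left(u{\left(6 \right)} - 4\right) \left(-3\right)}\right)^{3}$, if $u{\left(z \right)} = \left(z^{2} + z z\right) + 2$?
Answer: $- \frac{1}{9261000} \approx -1.0798 \cdot 10^{-7}$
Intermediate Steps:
$u{\left(z \right)} = 2 + 2 z^{2}$ ($u{\left(z \right)} = \left(z^{2} + z^{2}\right) + 2 = 2 z^{2} + 2 = 2 + 2 z^{2}$)
$\left(\frac{1}{\left(u{\left(6 \right)} - 4\right) \left(-3\right)}\right)^{3} = \left(\frac{1}{\left(\left(2 + 2 \cdot 6^{2}\right) - 4\right) \left(-3\right)}\right)^{3} = \left(\frac{1}{\left(\left(2 + 2 \cdot 36\right) - 4\right) \left(-3\right)}\right)^{3} = \left(\frac{1}{\left(\left(2 + 72\right) - 4\right) \left(-3\right)}\right)^{3} = \left(\frac{1}{\left(74 - 4\right) \left(-3\right)}\right)^{3} = \left(\frac{1}{70 \left(-3\right)}\right)^{3} = \left(\frac{1}{-210}\right)^{3} = \left(- \frac{1}{210}\right)^{3} = - \frac{1}{9261000}$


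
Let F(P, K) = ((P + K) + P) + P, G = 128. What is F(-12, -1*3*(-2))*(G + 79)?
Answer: -6210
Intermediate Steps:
F(P, K) = K + 3*P (F(P, K) = ((K + P) + P) + P = (K + 2*P) + P = K + 3*P)
F(-12, -1*3*(-2))*(G + 79) = (-1*3*(-2) + 3*(-12))*(128 + 79) = (-3*(-2) - 36)*207 = (6 - 36)*207 = -30*207 = -6210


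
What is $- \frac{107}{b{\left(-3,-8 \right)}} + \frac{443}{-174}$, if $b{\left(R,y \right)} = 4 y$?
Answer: $\frac{2221}{2784} \approx 0.79777$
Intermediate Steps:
$- \frac{107}{b{\left(-3,-8 \right)}} + \frac{443}{-174} = - \frac{107}{4 \left(-8\right)} + \frac{443}{-174} = - \frac{107}{-32} + 443 \left(- \frac{1}{174}\right) = \left(-107\right) \left(- \frac{1}{32}\right) - \frac{443}{174} = \frac{107}{32} - \frac{443}{174} = \frac{2221}{2784}$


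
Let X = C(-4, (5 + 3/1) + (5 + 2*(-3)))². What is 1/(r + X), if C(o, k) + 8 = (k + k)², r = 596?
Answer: 1/35940 ≈ 2.7824e-5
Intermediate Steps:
C(o, k) = -8 + 4*k² (C(o, k) = -8 + (k + k)² = -8 + (2*k)² = -8 + 4*k²)
X = 35344 (X = (-8 + 4*((5 + 3/1) + (5 + 2*(-3)))²)² = (-8 + 4*((5 + 3*1) + (5 - 6))²)² = (-8 + 4*((5 + 3) - 1)²)² = (-8 + 4*(8 - 1)²)² = (-8 + 4*7²)² = (-8 + 4*49)² = (-8 + 196)² = 188² = 35344)
1/(r + X) = 1/(596 + 35344) = 1/35940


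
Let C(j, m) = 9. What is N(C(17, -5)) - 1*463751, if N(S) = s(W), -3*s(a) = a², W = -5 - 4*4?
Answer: -463898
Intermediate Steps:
W = -21 (W = -5 - 16 = -21)
s(a) = -a²/3
N(S) = -147 (N(S) = -⅓*(-21)² = -⅓*441 = -147)
N(C(17, -5)) - 1*463751 = -147 - 1*463751 = -147 - 463751 = -463898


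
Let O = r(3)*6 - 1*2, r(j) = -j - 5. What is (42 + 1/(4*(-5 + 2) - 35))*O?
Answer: -98650/47 ≈ -2098.9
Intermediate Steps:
r(j) = -5 - j
O = -50 (O = (-5 - 1*3)*6 - 1*2 = (-5 - 3)*6 - 2 = -8*6 - 2 = -48 - 2 = -50)
(42 + 1/(4*(-5 + 2) - 35))*O = (42 + 1/(4*(-5 + 2) - 35))*(-50) = (42 + 1/(4*(-3) - 35))*(-50) = (42 + 1/(-12 - 35))*(-50) = (42 + 1/(-47))*(-50) = (42 - 1/47)*(-50) = (1973/47)*(-50) = -98650/47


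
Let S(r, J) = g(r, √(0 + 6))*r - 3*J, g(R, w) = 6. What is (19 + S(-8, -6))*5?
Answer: -55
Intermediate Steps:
S(r, J) = -3*J + 6*r (S(r, J) = 6*r - 3*J = -3*J + 6*r)
(19 + S(-8, -6))*5 = (19 + (-3*(-6) + 6*(-8)))*5 = (19 + (18 - 48))*5 = (19 - 30)*5 = -11*5 = -55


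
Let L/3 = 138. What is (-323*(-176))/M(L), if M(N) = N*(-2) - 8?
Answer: -68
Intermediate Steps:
L = 414 (L = 3*138 = 414)
M(N) = -8 - 2*N (M(N) = -2*N - 8 = -8 - 2*N)
(-323*(-176))/M(L) = (-323*(-176))/(-8 - 2*414) = 56848/(-8 - 828) = 56848/(-836) = 56848*(-1/836) = -68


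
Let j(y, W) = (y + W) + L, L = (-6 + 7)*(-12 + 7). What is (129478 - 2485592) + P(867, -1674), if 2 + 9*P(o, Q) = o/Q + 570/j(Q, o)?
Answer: -1200989239927/509733 ≈ -2.3561e+6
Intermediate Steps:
L = -5 (L = 1*(-5) = -5)
j(y, W) = -5 + W + y (j(y, W) = (y + W) - 5 = (W + y) - 5 = -5 + W + y)
P(o, Q) = -2/9 + 190/(3*(-5 + Q + o)) + o/(9*Q) (P(o, Q) = -2/9 + (o/Q + 570/(-5 + o + Q))/9 = -2/9 + (o/Q + 570/(-5 + Q + o))/9 = -2/9 + (570/(-5 + Q + o) + o/Q)/9 = -2/9 + (190/(3*(-5 + Q + o)) + o/(9*Q)) = -2/9 + 190/(3*(-5 + Q + o)) + o/(9*Q))
(129478 - 2485592) + P(867, -1674) = (129478 - 2485592) + (⅑)*(570*(-1674) + 867*(-5 - 1674 + 867) - 2*(-1674)*(-5 - 1674 + 867))/(-1674*(-5 - 1674 + 867)) = -2356114 + (⅑)*(-1/1674)*(-954180 + 867*(-812) - 2*(-1674)*(-812))/(-812) = -2356114 + (⅑)*(-1/1674)*(-1/812)*(-954180 - 704004 - 2718576) = -2356114 + (⅑)*(-1/1674)*(-1/812)*(-4376760) = -2356114 - 182365/509733 = -1200989239927/509733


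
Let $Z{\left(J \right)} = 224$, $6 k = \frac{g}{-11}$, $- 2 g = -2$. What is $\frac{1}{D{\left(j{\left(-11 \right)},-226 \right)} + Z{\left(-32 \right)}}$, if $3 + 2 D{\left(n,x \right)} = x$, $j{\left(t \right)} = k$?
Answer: $\frac{2}{219} \approx 0.0091324$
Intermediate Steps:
$g = 1$ ($g = \left(- \frac{1}{2}\right) \left(-2\right) = 1$)
$k = - \frac{1}{66}$ ($k = \frac{1 \frac{1}{-11}}{6} = \frac{1 \left(- \frac{1}{11}\right)}{6} = \frac{1}{6} \left(- \frac{1}{11}\right) = - \frac{1}{66} \approx -0.015152$)
$j{\left(t \right)} = - \frac{1}{66}$
$D{\left(n,x \right)} = - \frac{3}{2} + \frac{x}{2}$
$\frac{1}{D{\left(j{\left(-11 \right)},-226 \right)} + Z{\left(-32 \right)}} = \frac{1}{\left(- \frac{3}{2} + \frac{1}{2} \left(-226\right)\right) + 224} = \frac{1}{\left(- \frac{3}{2} - 113\right) + 224} = \frac{1}{- \frac{229}{2} + 224} = \frac{1}{\frac{219}{2}} = \frac{2}{219}$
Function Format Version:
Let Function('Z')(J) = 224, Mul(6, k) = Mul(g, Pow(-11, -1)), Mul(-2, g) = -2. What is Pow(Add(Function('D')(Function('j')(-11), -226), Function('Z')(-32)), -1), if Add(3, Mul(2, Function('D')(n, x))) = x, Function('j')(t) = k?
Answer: Rational(2, 219) ≈ 0.0091324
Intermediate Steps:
g = 1 (g = Mul(Rational(-1, 2), -2) = 1)
k = Rational(-1, 66) (k = Mul(Rational(1, 6), Mul(1, Pow(-11, -1))) = Mul(Rational(1, 6), Mul(1, Rational(-1, 11))) = Mul(Rational(1, 6), Rational(-1, 11)) = Rational(-1, 66) ≈ -0.015152)
Function('j')(t) = Rational(-1, 66)
Function('D')(n, x) = Add(Rational(-3, 2), Mul(Rational(1, 2), x))
Pow(Add(Function('D')(Function('j')(-11), -226), Function('Z')(-32)), -1) = Pow(Add(Add(Rational(-3, 2), Mul(Rational(1, 2), -226)), 224), -1) = Pow(Add(Add(Rational(-3, 2), -113), 224), -1) = Pow(Add(Rational(-229, 2), 224), -1) = Pow(Rational(219, 2), -1) = Rational(2, 219)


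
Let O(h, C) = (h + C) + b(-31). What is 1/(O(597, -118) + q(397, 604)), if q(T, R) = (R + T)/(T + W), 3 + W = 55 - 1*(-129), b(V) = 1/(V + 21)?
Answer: 1445/694513 ≈ 0.0020806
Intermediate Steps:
b(V) = 1/(21 + V)
W = 181 (W = -3 + (55 - 1*(-129)) = -3 + (55 + 129) = -3 + 184 = 181)
O(h, C) = -1/10 + C + h (O(h, C) = (h + C) + 1/(21 - 31) = (C + h) + 1/(-10) = (C + h) - 1/10 = -1/10 + C + h)
q(T, R) = (R + T)/(181 + T) (q(T, R) = (R + T)/(T + 181) = (R + T)/(181 + T))
1/(O(597, -118) + q(397, 604)) = 1/((-1/10 - 118 + 597) + (604 + 397)/(181 + 397)) = 1/(4789/10 + 1001/578) = 1/(694513/1445) = 1445/694513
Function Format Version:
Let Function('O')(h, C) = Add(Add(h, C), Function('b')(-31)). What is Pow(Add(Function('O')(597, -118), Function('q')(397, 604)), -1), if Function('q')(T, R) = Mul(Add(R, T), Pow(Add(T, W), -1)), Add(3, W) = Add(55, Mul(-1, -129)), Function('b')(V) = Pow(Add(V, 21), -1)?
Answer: Rational(1445, 694513) ≈ 0.0020806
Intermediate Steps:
Function('b')(V) = Pow(Add(21, V), -1)
W = 181 (W = Add(-3, Add(55, Mul(-1, -129))) = Add(-3, Add(55, 129)) = Add(-3, 184) = 181)
Function('O')(h, C) = Add(Rational(-1, 10), C, h) (Function('O')(h, C) = Add(Add(h, C), Pow(Add(21, -31), -1)) = Add(Add(C, h), Pow(-10, -1)) = Add(Add(C, h), Rational(-1, 10)) = Add(Rational(-1, 10), C, h))
Function('q')(T, R) = Mul(Pow(Add(181, T), -1), Add(R, T)) (Function('q')(T, R) = Mul(Add(R, T), Pow(Add(T, 181), -1)) = Mul(Add(R, T), Pow(Add(181, T), -1)) = Mul(Pow(Add(181, T), -1), Add(R, T)))
Pow(Add(Function('O')(597, -118), Function('q')(397, 604)), -1) = Pow(Add(Add(Rational(-1, 10), -118, 597), Mul(Pow(Add(181, 397), -1), Add(604, 397))), -1) = Pow(Add(Rational(4789, 10), Mul(Pow(578, -1), 1001)), -1) = Pow(Add(Rational(4789, 10), Mul(Rational(1, 578), 1001)), -1) = Pow(Add(Rational(4789, 10), Rational(1001, 578)), -1) = Pow(Rational(694513, 1445), -1) = Rational(1445, 694513)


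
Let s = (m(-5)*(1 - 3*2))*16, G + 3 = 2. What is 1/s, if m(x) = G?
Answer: 1/80 ≈ 0.012500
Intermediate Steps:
G = -1 (G = -3 + 2 = -1)
m(x) = -1
s = 80 (s = -(1 - 3*2)*16 = -(1 - 6)*16 = -1*(-5)*16 = 5*16 = 80)
1/s = 1/80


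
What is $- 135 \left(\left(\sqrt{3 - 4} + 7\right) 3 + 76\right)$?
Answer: $-13095 - 405 i \approx -13095.0 - 405.0 i$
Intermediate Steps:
$- 135 \left(\left(\sqrt{3 - 4} + 7\right) 3 + 76\right) = - 135 \left(\left(\sqrt{-1} + 7\right) 3 + 76\right) = - 135 \left(\left(i + 7\right) 3 + 76\right) = - 135 \left(\left(7 + i\right) 3 + 76\right) = - 135 \left(\left(21 + 3 i\right) + 76\right) = - 135 \left(97 + 3 i\right) = -13095 - 405 i$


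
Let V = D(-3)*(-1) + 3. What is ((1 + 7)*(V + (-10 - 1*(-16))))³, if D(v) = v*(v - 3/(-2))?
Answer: 46656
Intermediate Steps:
D(v) = v*(3/2 + v) (D(v) = v*(v - 3*(-½)) = v*(v + 3/2) = v*(3/2 + v))
V = -3/2 (V = ((½)*(-3)*(3 + 2*(-3)))*(-1) + 3 = ((½)*(-3)*(3 - 6))*(-1) + 3 = ((½)*(-3)*(-3))*(-1) + 3 = (9/2)*(-1) + 3 = -9/2 + 3 = -3/2 ≈ -1.5000)
((1 + 7)*(V + (-10 - 1*(-16))))³ = ((1 + 7)*(-3/2 + (-10 - 1*(-16))))³ = (8*(-3/2 + (-10 + 16)))³ = (8*(-3/2 + 6))³ = (8*(9/2))³ = 36³ = 46656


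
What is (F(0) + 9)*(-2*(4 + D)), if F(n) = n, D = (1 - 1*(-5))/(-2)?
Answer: -18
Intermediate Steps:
D = -3 (D = (1 + 5)*(-1/2) = 6*(-1/2) = -3)
(F(0) + 9)*(-2*(4 + D)) = (0 + 9)*(-2*(4 - 3)) = 9*(-2*1) = 9*(-2) = -18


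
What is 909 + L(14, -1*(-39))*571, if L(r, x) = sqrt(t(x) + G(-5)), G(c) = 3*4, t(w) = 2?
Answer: 909 + 571*sqrt(14) ≈ 3045.5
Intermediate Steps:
G(c) = 12
L(r, x) = sqrt(14) (L(r, x) = sqrt(2 + 12) = sqrt(14))
909 + L(14, -1*(-39))*571 = 909 + sqrt(14)*571 = 909 + 571*sqrt(14)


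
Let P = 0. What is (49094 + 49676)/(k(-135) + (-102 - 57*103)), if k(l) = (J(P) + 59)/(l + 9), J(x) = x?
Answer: -12445020/752657 ≈ -16.535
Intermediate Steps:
k(l) = 59/(9 + l) (k(l) = (0 + 59)/(l + 9) = 59/(9 + l))
(49094 + 49676)/(k(-135) + (-102 - 57*103)) = (49094 + 49676)/(59/(9 - 135) + (-102 - 57*103)) = 98770/(59/(-126) + (-102 - 5871)) = 98770/(59*(-1/126) - 5973) = 98770/(-59/126 - 5973) = 98770/(-752657/126) = 98770*(-126/752657) = -12445020/752657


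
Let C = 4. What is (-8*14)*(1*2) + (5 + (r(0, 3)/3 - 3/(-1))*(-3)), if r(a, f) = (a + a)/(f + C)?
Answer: -228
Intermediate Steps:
r(a, f) = 2*a/(4 + f) (r(a, f) = (a + a)/(f + 4) = (2*a)/(4 + f) = 2*a/(4 + f))
(-8*14)*(1*2) + (5 + (r(0, 3)/3 - 3/(-1))*(-3)) = (-8*14)*(1*2) + (5 + ((2*0/(4 + 3))/3 - 3/(-1))*(-3)) = -112*2 + (5 + ((2*0/7)*(1/3) - 3*(-1))*(-3)) = -224 + (5 + ((2*0*(1/7))*(1/3) + 3)*(-3)) = -224 + (5 + (0*(1/3) + 3)*(-3)) = -224 + (5 + (0 + 3)*(-3)) = -224 + (5 + 3*(-3)) = -224 + (5 - 9) = -224 - 4 = -228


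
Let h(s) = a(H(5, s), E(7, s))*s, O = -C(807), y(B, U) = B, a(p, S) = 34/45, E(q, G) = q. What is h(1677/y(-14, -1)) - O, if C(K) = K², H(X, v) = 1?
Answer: 68371642/105 ≈ 6.5116e+5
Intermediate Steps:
a(p, S) = 34/45 (a(p, S) = 34*(1/45) = 34/45)
O = -651249 (O = -1*807² = -1*651249 = -651249)
h(s) = 34*s/45
h(1677/y(-14, -1)) - O = 34*(1677/(-14))/45 - 1*(-651249) = 34*(1677*(-1/14))/45 + 651249 = (34/45)*(-1677/14) + 651249 = -9503/105 + 651249 = 68371642/105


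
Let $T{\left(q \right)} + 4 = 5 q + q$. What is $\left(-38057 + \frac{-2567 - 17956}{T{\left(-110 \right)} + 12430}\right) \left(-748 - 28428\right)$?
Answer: $\frac{2177498170260}{1961} \approx 1.1104 \cdot 10^{9}$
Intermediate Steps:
$T{\left(q \right)} = -4 + 6 q$ ($T{\left(q \right)} = -4 + \left(5 q + q\right) = -4 + 6 q$)
$\left(-38057 + \frac{-2567 - 17956}{T{\left(-110 \right)} + 12430}\right) \left(-748 - 28428\right) = \left(-38057 + \frac{-2567 - 17956}{\left(-4 + 6 \left(-110\right)\right) + 12430}\right) \left(-748 - 28428\right) = \left(-38057 - \frac{20523}{\left(-4 - 660\right) + 12430}\right) \left(-748 - 28428\right) = \left(-38057 - \frac{20523}{-664 + 12430}\right) \left(-29176\right) = \left(-38057 - \frac{20523}{11766}\right) \left(-29176\right) = \left(-38057 - \frac{6841}{3922}\right) \left(-29176\right) = \left(- \frac{149266395}{3922}\right) \left(-29176\right) = \frac{2177498170260}{1961}$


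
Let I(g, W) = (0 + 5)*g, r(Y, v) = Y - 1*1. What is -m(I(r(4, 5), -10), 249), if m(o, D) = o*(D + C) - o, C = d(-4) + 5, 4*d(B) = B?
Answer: -3780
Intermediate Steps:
r(Y, v) = -1 + Y (r(Y, v) = Y - 1 = -1 + Y)
d(B) = B/4
I(g, W) = 5*g
C = 4 (C = (¼)*(-4) + 5 = -1 + 5 = 4)
m(o, D) = -o + o*(4 + D) (m(o, D) = o*(D + 4) - o = o*(4 + D) - o = -o + o*(4 + D))
-m(I(r(4, 5), -10), 249) = -5*(-1 + 4)*(3 + 249) = -5*3*252 = -15*252 = -1*3780 = -3780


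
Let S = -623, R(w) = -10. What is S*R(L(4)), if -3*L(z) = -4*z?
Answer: 6230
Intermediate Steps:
L(z) = 4*z/3 (L(z) = -(-4)*z/3 = 4*z/3)
S*R(L(4)) = -623*(-10) = 6230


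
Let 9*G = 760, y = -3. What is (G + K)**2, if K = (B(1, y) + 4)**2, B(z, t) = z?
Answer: 970225/81 ≈ 11978.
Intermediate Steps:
G = 760/9 (G = (1/9)*760 = 760/9 ≈ 84.444)
K = 25 (K = (1 + 4)**2 = 5**2 = 25)
(G + K)**2 = (760/9 + 25)**2 = (985/9)**2 = 970225/81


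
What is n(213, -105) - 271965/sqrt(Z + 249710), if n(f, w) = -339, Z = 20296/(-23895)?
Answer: -339 - 2447685*sqrt(505661030)/101132206 ≈ -883.25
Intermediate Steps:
Z = -344/405 (Z = 20296*(-1/23895) = -344/405 ≈ -0.84938)
n(213, -105) - 271965/sqrt(Z + 249710) = -339 - 271965/sqrt(-344/405 + 249710) = -339 - 271965*9*sqrt(505661030)/101132206 = -339 - 2447685*sqrt(505661030)/101132206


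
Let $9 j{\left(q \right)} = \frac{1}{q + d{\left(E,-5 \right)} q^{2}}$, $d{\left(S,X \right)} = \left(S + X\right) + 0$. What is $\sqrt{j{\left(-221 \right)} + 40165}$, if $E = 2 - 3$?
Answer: $\frac{\sqrt{31089710200680898}}{879801} \approx 200.41$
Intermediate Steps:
$E = -1$
$d{\left(S,X \right)} = S + X$
$j{\left(q \right)} = \frac{1}{9 \left(q - 6 q^{2}\right)}$ ($j{\left(q \right)} = \frac{1}{9 \left(q + \left(-1 - 5\right) q^{2}\right)} = \frac{1}{9 \left(q - 6 q^{2}\right)}$)
$\sqrt{j{\left(-221 \right)} + 40165} = \sqrt{- \frac{1}{9 \left(-221\right) \left(-1 + 6 \left(-221\right)\right)} + 40165} = \sqrt{\left(- \frac{1}{9}\right) \left(- \frac{1}{221}\right) \frac{1}{-1 - 1326} + 40165} = \sqrt{\left(- \frac{1}{9}\right) \left(- \frac{1}{221}\right) \frac{1}{-1327} + 40165} = \sqrt{\left(- \frac{1}{9}\right) \left(- \frac{1}{221}\right) \left(- \frac{1}{1327}\right) + 40165} = \sqrt{- \frac{1}{2639403} + 40165} = \sqrt{\frac{106011621494}{2639403}} = \frac{\sqrt{31089710200680898}}{879801}$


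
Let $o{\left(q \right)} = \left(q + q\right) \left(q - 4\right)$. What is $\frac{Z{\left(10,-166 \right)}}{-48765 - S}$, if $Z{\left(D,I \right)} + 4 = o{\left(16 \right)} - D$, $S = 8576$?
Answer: $- \frac{370}{57341} \approx -0.0064526$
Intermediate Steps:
$o{\left(q \right)} = 2 q \left(-4 + q\right)$
$Z{\left(D,I \right)} = 380 - D$ ($Z{\left(D,I \right)} = -4 - \left(D - 32 \left(-4 + 16\right)\right) = -4 - \left(-384 + D\right) = 380 - D$)
$\frac{Z{\left(10,-166 \right)}}{-48765 - S} = \frac{380 - 10}{-48765 - 8576} = \frac{370}{-57341} = 370 \left(- \frac{1}{57341}\right) = - \frac{370}{57341}$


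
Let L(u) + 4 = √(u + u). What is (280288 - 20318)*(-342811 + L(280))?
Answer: -89121615550 + 1039880*√35 ≈ -8.9115e+10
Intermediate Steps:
L(u) = -4 + √2*√u (L(u) = -4 + √(u + u) = -4 + √(2*u) = -4 + √2*√u)
(280288 - 20318)*(-342811 + L(280)) = (280288 - 20318)*(-342811 + (-4 + √2*√280)) = 259970*(-342811 + (-4 + √2*(2*√70))) = 259970*(-342811 + (-4 + 4*√35)) = 259970*(-342815 + 4*√35) = -89121615550 + 1039880*√35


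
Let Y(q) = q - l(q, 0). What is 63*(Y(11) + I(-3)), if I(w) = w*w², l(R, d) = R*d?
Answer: -1008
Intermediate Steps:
I(w) = w³
Y(q) = q (Y(q) = q - q*0 = q - 1*0 = q + 0 = q)
63*(Y(11) + I(-3)) = 63*(11 + (-3)³) = 63*(11 - 27) = 63*(-16) = -1008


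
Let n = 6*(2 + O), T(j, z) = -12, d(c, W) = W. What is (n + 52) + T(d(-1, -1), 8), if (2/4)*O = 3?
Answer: 88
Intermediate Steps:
O = 6 (O = 2*3 = 6)
n = 48 (n = 6*(2 + 6) = 6*8 = 48)
(n + 52) + T(d(-1, -1), 8) = (48 + 52) - 12 = 100 - 12 = 88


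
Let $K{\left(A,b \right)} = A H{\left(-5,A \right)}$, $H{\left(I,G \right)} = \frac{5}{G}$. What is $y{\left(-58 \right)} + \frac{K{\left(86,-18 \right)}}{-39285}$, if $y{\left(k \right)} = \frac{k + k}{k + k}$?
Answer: $\frac{7856}{7857} \approx 0.99987$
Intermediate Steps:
$K{\left(A,b \right)} = 5$ ($K{\left(A,b \right)} = A \frac{5}{A} = 5$)
$y{\left(k \right)} = 1$ ($y{\left(k \right)} = \frac{2 k}{2 k} = 2 k \frac{1}{2 k} = 1$)
$y{\left(-58 \right)} + \frac{K{\left(86,-18 \right)}}{-39285} = 1 + \frac{5}{-39285} = 1 + 5 \left(- \frac{1}{39285}\right) = 1 - \frac{1}{7857} = \frac{7856}{7857}$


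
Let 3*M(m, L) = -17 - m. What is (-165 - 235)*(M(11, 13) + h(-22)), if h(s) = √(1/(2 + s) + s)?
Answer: 11200/3 - 840*I*√5 ≈ 3733.3 - 1878.3*I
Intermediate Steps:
M(m, L) = -17/3 - m/3 (M(m, L) = (-17 - m)/3 = -17/3 - m/3)
h(s) = √(s + 1/(2 + s))
(-165 - 235)*(M(11, 13) + h(-22)) = (-165 - 235)*((-17/3 - ⅓*11) + √((1 - 22*(2 - 22))/(2 - 22))) = -400*((-17/3 - 11/3) + √((1 - 22*(-20))/(-20))) = -400*(-28/3 + √(-(1 + 440)/20)) = -400*(-28/3 + √(-1/20*441)) = -400*(-28/3 + √(-441/20)) = -400*(-28/3 + 21*I*√5/10) = 11200/3 - 840*I*√5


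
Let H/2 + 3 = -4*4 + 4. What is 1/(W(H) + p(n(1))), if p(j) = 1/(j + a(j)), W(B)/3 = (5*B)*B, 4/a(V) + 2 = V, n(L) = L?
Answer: 3/40499 ≈ 7.4076e-5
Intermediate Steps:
a(V) = 4/(-2 + V)
H = -30 (H = -6 + 2*(-4*4 + 4) = -6 + 2*(-16 + 4) = -6 + 2*(-12) = -6 - 24 = -30)
W(B) = 15*B**2 (W(B) = 3*((5*B)*B) = 3*(5*B**2) = 15*B**2)
p(j) = 1/(j + 4/(-2 + j))
1/(W(H) + p(n(1))) = 1/(15*(-30)**2 + (-2 + 1)/(4 + 1*(-2 + 1))) = 1/(15*900 - 1/(4 + 1*(-1))) = 1/(13500 - 1/(4 - 1)) = 1/(13500 - 1/3) = 1/(40499/3) = 3/40499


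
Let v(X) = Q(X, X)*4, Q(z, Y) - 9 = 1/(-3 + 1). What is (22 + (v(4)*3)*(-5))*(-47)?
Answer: 22936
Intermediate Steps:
Q(z, Y) = 17/2 (Q(z, Y) = 9 + 1/(-3 + 1) = 9 + 1/(-2) = 9 - ½ = 17/2)
v(X) = 34 (v(X) = (17/2)*4 = 34)
(22 + (v(4)*3)*(-5))*(-47) = (22 + (34*3)*(-5))*(-47) = (22 + 102*(-5))*(-47) = (22 - 510)*(-47) = -488*(-47) = 22936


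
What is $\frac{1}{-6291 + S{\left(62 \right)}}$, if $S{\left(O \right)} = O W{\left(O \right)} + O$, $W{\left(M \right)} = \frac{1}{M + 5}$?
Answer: $- \frac{67}{417281} \approx -0.00016056$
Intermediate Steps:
$W{\left(M \right)} = \frac{1}{5 + M}$
$S{\left(O \right)} = O + \frac{O}{5 + O}$ ($S{\left(O \right)} = \frac{O}{5 + O} + O = O + \frac{O}{5 + O}$)
$\frac{1}{-6291 + S{\left(62 \right)}} = \frac{1}{-6291 + \frac{62 \left(6 + 62\right)}{5 + 62}} = \frac{1}{-6291 + 62 \cdot \frac{1}{67} \cdot 68} = \frac{1}{-6291 + \frac{4216}{67}} = \frac{1}{- \frac{417281}{67}} = - \frac{67}{417281}$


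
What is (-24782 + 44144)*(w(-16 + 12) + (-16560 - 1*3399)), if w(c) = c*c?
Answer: -386136366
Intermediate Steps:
w(c) = c²
(-24782 + 44144)*(w(-16 + 12) + (-16560 - 1*3399)) = (-24782 + 44144)*((-16 + 12)² + (-16560 - 1*3399)) = 19362*((-4)² + (-16560 - 3399)) = 19362*(16 - 19959) = 19362*(-19943) = -386136366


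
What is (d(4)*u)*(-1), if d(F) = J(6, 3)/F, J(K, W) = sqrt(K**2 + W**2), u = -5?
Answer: 15*sqrt(5)/4 ≈ 8.3853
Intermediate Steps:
d(F) = 3*sqrt(5)/F (d(F) = sqrt(6**2 + 3**2)/F = sqrt(36 + 9)/F = sqrt(45)/F = (3*sqrt(5))/F = 3*sqrt(5)/F)
(d(4)*u)*(-1) = ((3*sqrt(5)/4)*(-5))*(-1) = -15*sqrt(5)/4*(-1) = 15*sqrt(5)/4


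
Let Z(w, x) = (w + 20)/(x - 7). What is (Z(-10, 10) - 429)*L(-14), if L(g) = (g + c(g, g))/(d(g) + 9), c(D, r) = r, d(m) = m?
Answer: -35756/15 ≈ -2383.7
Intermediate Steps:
Z(w, x) = (20 + w)/(-7 + x)
L(g) = 2*g/(9 + g) (L(g) = (g + g)/(g + 9) = (2*g)/(9 + g) = 2*g/(9 + g))
(Z(-10, 10) - 429)*L(-14) = ((20 - 10)/(-7 + 10) - 429)*(2*(-14)/(9 - 14)) = (10/3 - 429)*(2*(-14)/(-5)) = ((⅓)*10 - 429)*(2*(-14)*(-⅕)) = (10/3 - 429)*(28/5) = -1277/3*28/5 = -35756/15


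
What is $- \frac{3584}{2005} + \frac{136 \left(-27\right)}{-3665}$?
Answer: $- \frac{230920}{293933} \approx -0.78562$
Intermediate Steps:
$- \frac{3584}{2005} + \frac{136 \left(-27\right)}{-3665} = \left(-3584\right) \frac{1}{2005} - - \frac{3672}{3665} = - \frac{3584}{2005} + \frac{3672}{3665} = - \frac{230920}{293933}$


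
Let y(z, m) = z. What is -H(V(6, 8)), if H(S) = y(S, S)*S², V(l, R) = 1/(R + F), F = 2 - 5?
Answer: -1/125 ≈ -0.0080000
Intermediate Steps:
F = -3
V(l, R) = 1/(-3 + R) (V(l, R) = 1/(R - 3) = 1/(-3 + R))
H(S) = S³ (H(S) = S*S² = S³)
-H(V(6, 8)) = -(1/(-3 + 8))³ = -(1/5)³ = -(⅕)³ = -1*1/125 = -1/125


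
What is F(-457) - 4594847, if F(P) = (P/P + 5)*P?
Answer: -4597589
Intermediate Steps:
F(P) = 6*P (F(P) = (1 + 5)*P = 6*P)
F(-457) - 4594847 = 6*(-457) - 4594847 = -2742 - 4594847 = -4597589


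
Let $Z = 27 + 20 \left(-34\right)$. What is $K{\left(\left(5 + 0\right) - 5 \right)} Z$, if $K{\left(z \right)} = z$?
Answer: $0$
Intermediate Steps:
$Z = -653$ ($Z = 27 - 680 = -653$)
$K{\left(\left(5 + 0\right) - 5 \right)} Z = \left(\left(5 + 0\right) - 5\right) \left(-653\right) = \left(5 - 5\right) \left(-653\right) = 0 \left(-653\right) = 0$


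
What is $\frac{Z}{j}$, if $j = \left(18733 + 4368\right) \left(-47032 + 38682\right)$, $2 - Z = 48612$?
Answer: $\frac{4861}{19289335} \approx 0.000252$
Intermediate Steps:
$Z = -48610$ ($Z = 2 - 48612 = -48610$)
$j = -192893350$ ($j = 23101 \left(-8350\right) = -192893350$)
$\frac{Z}{j} = - \frac{48610}{-192893350} = \left(-48610\right) \left(- \frac{1}{192893350}\right) = \frac{4861}{19289335}$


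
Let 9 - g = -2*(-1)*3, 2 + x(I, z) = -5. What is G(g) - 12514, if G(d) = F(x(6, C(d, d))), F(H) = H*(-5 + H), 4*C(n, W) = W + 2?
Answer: -12430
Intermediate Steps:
C(n, W) = ½ + W/4 (C(n, W) = (W + 2)/4 = (2 + W)/4 = ½ + W/4)
x(I, z) = -7 (x(I, z) = -2 - 5 = -7)
g = 3 (g = 9 - (-2*(-1))*3 = 9 - 2*3 = 9 - 1*6 = 9 - 6 = 3)
G(d) = 84 (G(d) = -7*(-5 - 7) = -7*(-12) = 84)
G(g) - 12514 = 84 - 12514 = -12430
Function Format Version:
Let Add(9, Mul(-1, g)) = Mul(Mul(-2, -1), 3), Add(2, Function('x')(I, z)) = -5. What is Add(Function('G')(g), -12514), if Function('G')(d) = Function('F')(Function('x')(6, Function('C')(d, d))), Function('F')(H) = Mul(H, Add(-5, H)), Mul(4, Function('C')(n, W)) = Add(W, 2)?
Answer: -12430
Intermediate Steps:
Function('C')(n, W) = Add(Rational(1, 2), Mul(Rational(1, 4), W)) (Function('C')(n, W) = Mul(Rational(1, 4), Add(W, 2)) = Mul(Rational(1, 4), Add(2, W)) = Add(Rational(1, 2), Mul(Rational(1, 4), W)))
Function('x')(I, z) = -7 (Function('x')(I, z) = Add(-2, -5) = -7)
g = 3 (g = Add(9, Mul(-1, Mul(Mul(-2, -1), 3))) = Add(9, Mul(-1, Mul(2, 3))) = Add(9, Mul(-1, 6)) = Add(9, -6) = 3)
Function('G')(d) = 84 (Function('G')(d) = Mul(-7, Add(-5, -7)) = Mul(-7, -12) = 84)
Add(Function('G')(g), -12514) = Add(84, -12514) = -12430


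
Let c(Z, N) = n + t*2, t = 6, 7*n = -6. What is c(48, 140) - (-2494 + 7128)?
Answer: -32360/7 ≈ -4622.9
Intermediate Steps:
n = -6/7 (n = (⅐)*(-6) = -6/7 ≈ -0.85714)
c(Z, N) = 78/7 (c(Z, N) = -6/7 + 6*2 = -6/7 + 12 = 78/7)
c(48, 140) - (-2494 + 7128) = 78/7 - (-2494 + 7128) = 78/7 - 1*4634 = 78/7 - 4634 = -32360/7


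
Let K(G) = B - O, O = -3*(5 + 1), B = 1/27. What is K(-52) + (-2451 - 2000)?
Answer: -119690/27 ≈ -4433.0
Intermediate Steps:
B = 1/27 ≈ 0.037037
O = -18 (O = -3*6 = -18)
K(G) = 487/27 (K(G) = 1/27 - 1*(-18) = 1/27 + 18 = 487/27)
K(-52) + (-2451 - 2000) = 487/27 + (-2451 - 2000) = 487/27 - 4451 = -119690/27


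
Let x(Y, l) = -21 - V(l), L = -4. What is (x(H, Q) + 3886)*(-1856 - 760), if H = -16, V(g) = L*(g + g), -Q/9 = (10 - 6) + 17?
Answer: -6155448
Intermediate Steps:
Q = -189 (Q = -9*((10 - 6) + 17) = -9*(4 + 17) = -9*21 = -189)
V(g) = -8*g (V(g) = -4*(g + g) = -8*g)
x(Y, l) = -21 + 8*l (x(Y, l) = -21 - (-8)*l = -21 + 8*l)
(x(H, Q) + 3886)*(-1856 - 760) = ((-21 + 8*(-189)) + 3886)*(-1856 - 760) = ((-21 - 1512) + 3886)*(-2616) = (-1533 + 3886)*(-2616) = 2353*(-2616) = -6155448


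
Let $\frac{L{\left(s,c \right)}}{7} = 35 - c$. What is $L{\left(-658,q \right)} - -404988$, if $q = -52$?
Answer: $405597$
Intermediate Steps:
$L{\left(s,c \right)} = 245 - 7 c$ ($L{\left(s,c \right)} = 7 \left(35 - c\right) = 245 - 7 c$)
$L{\left(-658,q \right)} - -404988 = \left(245 - -364\right) - -404988 = \left(245 + 364\right) + 404988 = 609 + 404988 = 405597$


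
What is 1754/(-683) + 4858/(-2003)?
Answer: -6831276/1368049 ≈ -4.9934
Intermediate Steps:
1754/(-683) + 4858/(-2003) = 1754*(-1/683) + 4858*(-1/2003) = -1754/683 - 4858/2003 = -6831276/1368049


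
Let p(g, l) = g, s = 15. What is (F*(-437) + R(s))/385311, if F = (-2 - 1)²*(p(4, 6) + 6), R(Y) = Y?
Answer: -13105/128437 ≈ -0.10203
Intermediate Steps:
F = 90 (F = (-2 - 1)²*(4 + 6) = (-3)²*10 = 9*10 = 90)
(F*(-437) + R(s))/385311 = (90*(-437) + 15)/385311 = (-39330 + 15)*(1/385311) = -39315*1/385311 = -13105/128437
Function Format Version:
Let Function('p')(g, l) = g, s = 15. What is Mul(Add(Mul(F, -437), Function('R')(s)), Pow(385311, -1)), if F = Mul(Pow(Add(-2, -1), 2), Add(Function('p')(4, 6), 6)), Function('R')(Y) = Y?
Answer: Rational(-13105, 128437) ≈ -0.10203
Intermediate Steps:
F = 90 (F = Mul(Pow(Add(-2, -1), 2), Add(4, 6)) = Mul(Pow(-3, 2), 10) = Mul(9, 10) = 90)
Mul(Add(Mul(F, -437), Function('R')(s)), Pow(385311, -1)) = Mul(Add(Mul(90, -437), 15), Pow(385311, -1)) = Mul(Add(-39330, 15), Rational(1, 385311)) = Mul(-39315, Rational(1, 385311)) = Rational(-13105, 128437)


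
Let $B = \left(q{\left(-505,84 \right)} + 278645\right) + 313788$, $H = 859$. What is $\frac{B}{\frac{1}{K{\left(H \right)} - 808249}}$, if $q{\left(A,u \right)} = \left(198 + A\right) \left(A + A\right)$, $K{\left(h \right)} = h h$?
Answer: $-63507331104$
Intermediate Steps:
$K{\left(h \right)} = h^{2}$
$q{\left(A,u \right)} = 2 A \left(198 + A\right)$ ($q{\left(A,u \right)} = \left(198 + A\right) 2 A = 2 A \left(198 + A\right)$)
$B = 902503$ ($B = \left(2 \left(-505\right) \left(198 - 505\right) + 278645\right) + 313788 = \left(2 \left(-505\right) \left(-307\right) + 278645\right) + 313788 = \left(310070 + 278645\right) + 313788 = 588715 + 313788 = 902503$)
$\frac{B}{\frac{1}{K{\left(H \right)} - 808249}} = \frac{902503}{\frac{1}{859^{2} - 808249}} = \frac{902503}{\frac{1}{737881 - 808249}} = \frac{902503}{\frac{1}{-70368}} = \frac{902503}{- \frac{1}{70368}} = 902503 \left(-70368\right) = -63507331104$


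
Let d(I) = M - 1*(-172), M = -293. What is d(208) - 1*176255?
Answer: -176376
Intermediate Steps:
d(I) = -121 (d(I) = -293 - 1*(-172) = -293 + 172 = -121)
d(208) - 1*176255 = -121 - 1*176255 = -121 - 176255 = -176376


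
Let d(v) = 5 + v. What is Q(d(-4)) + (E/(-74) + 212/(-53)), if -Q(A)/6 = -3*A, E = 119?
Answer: 917/74 ≈ 12.392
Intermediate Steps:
Q(A) = 18*A (Q(A) = -(-18)*A = 18*A)
Q(d(-4)) + (E/(-74) + 212/(-53)) = 18*(5 - 4) + (119/(-74) + 212/(-53)) = 18*1 + (119*(-1/74) + 212*(-1/53)) = 18 + (-119/74 - 4) = 18 - 415/74 = 917/74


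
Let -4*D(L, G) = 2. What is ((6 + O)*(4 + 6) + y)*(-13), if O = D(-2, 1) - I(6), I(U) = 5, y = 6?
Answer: -143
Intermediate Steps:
D(L, G) = -½ (D(L, G) = -¼*2 = -½)
O = -11/2 (O = -½ - 1*5 = -½ - 5 = -11/2 ≈ -5.5000)
((6 + O)*(4 + 6) + y)*(-13) = ((6 - 11/2)*(4 + 6) + 6)*(-13) = ((½)*10 + 6)*(-13) = (5 + 6)*(-13) = 11*(-13) = -143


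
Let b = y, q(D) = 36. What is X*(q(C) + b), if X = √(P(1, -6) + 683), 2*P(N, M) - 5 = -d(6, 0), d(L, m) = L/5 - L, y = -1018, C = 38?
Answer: -491*√68790/5 ≈ -25756.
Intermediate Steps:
d(L, m) = -4*L/5 (d(L, m) = L*(⅕) - L = L/5 - L = -4*L/5)
b = -1018
P(N, M) = 49/10 (P(N, M) = 5/2 + (-(-4)*6/5)/2 = 5/2 + (-1*(-24/5))/2 = 5/2 + (½)*(24/5) = 5/2 + 12/5 = 49/10)
X = √68790/10 (X = √(49/10 + 683) = √(6879/10) = √68790/10 ≈ 26.228)
X*(q(C) + b) = (√68790/10)*(36 - 1018) = (√68790/10)*(-982) = -491*√68790/5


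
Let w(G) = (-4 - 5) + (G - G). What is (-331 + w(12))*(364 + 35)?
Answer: -135660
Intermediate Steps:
w(G) = -9 (w(G) = -9 + 0 = -9)
(-331 + w(12))*(364 + 35) = (-331 - 9)*(364 + 35) = -340*399 = -135660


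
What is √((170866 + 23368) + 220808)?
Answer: √415042 ≈ 644.24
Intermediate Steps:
√((170866 + 23368) + 220808) = √(194234 + 220808) = √415042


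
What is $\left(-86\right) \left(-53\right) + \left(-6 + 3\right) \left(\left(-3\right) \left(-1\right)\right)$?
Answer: $4549$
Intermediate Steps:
$\left(-86\right) \left(-53\right) + \left(-6 + 3\right) \left(\left(-3\right) \left(-1\right)\right) = 4558 - 9 = 4549$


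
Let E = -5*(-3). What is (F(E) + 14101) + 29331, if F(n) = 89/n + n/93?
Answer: 20198714/465 ≈ 43438.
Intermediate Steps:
E = 15
F(n) = 89/n + n/93 (F(n) = 89/n + n*(1/93) = 89/n + n/93)
(F(E) + 14101) + 29331 = ((89/15 + (1/93)*15) + 14101) + 29331 = ((89*(1/15) + 5/31) + 14101) + 29331 = ((89/15 + 5/31) + 14101) + 29331 = (2834/465 + 14101) + 29331 = 6559799/465 + 29331 = 20198714/465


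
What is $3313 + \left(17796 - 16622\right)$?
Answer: $4487$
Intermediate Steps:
$3313 + \left(17796 - 16622\right) = 3313 + 1174 = 4487$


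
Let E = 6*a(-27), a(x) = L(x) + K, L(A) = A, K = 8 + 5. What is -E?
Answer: 84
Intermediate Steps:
K = 13
a(x) = 13 + x (a(x) = x + 13 = 13 + x)
E = -84 (E = 6*(13 - 27) = 6*(-14) = -84)
-E = -1*(-84) = 84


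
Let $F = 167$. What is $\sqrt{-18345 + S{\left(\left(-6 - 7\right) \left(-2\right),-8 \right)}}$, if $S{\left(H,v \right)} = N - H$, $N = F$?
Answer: $2 i \sqrt{4551} \approx 134.92 i$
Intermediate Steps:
$N = 167$
$S{\left(H,v \right)} = 167 - H$
$\sqrt{-18345 + S{\left(\left(-6 - 7\right) \left(-2\right),-8 \right)}} = \sqrt{-18345 + \left(167 - \left(-6 - 7\right) \left(-2\right)\right)} = \sqrt{-18345 + \left(167 - \left(-13\right) \left(-2\right)\right)} = \sqrt{-18345 + \left(167 - 26\right)} = \sqrt{-18345 + 141} = \sqrt{-18204} = 2 i \sqrt{4551}$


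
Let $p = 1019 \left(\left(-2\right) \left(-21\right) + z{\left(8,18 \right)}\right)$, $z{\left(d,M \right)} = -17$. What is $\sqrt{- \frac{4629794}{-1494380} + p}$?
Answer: $\frac{\sqrt{14224241196036930}}{747190} \approx 159.62$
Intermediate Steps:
$p = 25475$ ($p = 1019 \left(\left(-2\right) \left(-21\right) - 17\right) = 1019 \left(42 - 17\right) = 1019 \cdot 25 = 25475$)
$\sqrt{- \frac{4629794}{-1494380} + p} = \sqrt{- \frac{4629794}{-1494380} + 25475} = \sqrt{\left(-4629794\right) \left(- \frac{1}{1494380}\right) + 25475} = \sqrt{\frac{2314897}{747190} + 25475} = \sqrt{\frac{19036980147}{747190}} = \frac{\sqrt{14224241196036930}}{747190}$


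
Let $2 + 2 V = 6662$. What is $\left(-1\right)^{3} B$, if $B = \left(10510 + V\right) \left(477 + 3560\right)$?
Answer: $-55872080$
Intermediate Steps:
$V = 3330$ ($V = -1 + \frac{1}{2} \cdot 6662 = -1 + 3331 = 3330$)
$B = 55872080$ ($B = \left(10510 + 3330\right) \left(477 + 3560\right) = 13840 \cdot 4037 = 55872080$)
$\left(-1\right)^{3} B = \left(-1\right)^{3} \cdot 55872080 = \left(-1\right) 55872080 = -55872080$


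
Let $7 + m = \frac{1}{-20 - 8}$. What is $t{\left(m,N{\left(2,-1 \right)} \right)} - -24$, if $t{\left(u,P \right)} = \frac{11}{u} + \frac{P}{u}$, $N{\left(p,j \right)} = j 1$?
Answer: $\frac{4448}{197} \approx 22.579$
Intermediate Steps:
$N{\left(p,j \right)} = j$
$m = - \frac{197}{28}$ ($m = -7 + \frac{1}{-20 - 8} = -7 + \frac{1}{-28} = -7 - \frac{1}{28} = - \frac{197}{28} \approx -7.0357$)
$t{\left(m,N{\left(2,-1 \right)} \right)} - -24 = \frac{11 - 1}{- \frac{197}{28}} - -24 = \left(- \frac{28}{197}\right) 10 + 24 = - \frac{280}{197} + 24 = \frac{4448}{197}$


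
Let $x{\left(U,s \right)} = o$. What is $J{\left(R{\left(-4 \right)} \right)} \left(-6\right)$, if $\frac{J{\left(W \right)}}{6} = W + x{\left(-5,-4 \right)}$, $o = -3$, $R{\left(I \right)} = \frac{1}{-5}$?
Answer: $\frac{576}{5} \approx 115.2$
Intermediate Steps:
$R{\left(I \right)} = - \frac{1}{5}$
$x{\left(U,s \right)} = -3$
$J{\left(W \right)} = -18 + 6 W$ ($J{\left(W \right)} = 6 \left(W - 3\right) = 6 \left(-3 + W\right) = -18 + 6 W$)
$J{\left(R{\left(-4 \right)} \right)} \left(-6\right) = \left(-18 + 6 \left(- \frac{1}{5}\right)\right) \left(-6\right) = \left(-18 - \frac{6}{5}\right) \left(-6\right) = \left(- \frac{96}{5}\right) \left(-6\right) = \frac{576}{5}$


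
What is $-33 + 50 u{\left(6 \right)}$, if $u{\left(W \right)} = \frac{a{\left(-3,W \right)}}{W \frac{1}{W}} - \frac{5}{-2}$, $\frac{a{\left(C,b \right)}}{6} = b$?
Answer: $1892$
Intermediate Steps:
$a{\left(C,b \right)} = 6 b$
$u{\left(W \right)} = \frac{5}{2} + 6 W$ ($u{\left(W \right)} = \frac{6 W}{W \frac{1}{W}} - \frac{5}{-2} = \frac{6 W}{1} - - \frac{5}{2} = 6 W 1 + \frac{5}{2} = 6 W + \frac{5}{2} = \frac{5}{2} + 6 W$)
$-33 + 50 u{\left(6 \right)} = -33 + 50 \left(\frac{5}{2} + 6 \cdot 6\right) = -33 + 50 \left(\frac{5}{2} + 36\right) = -33 + 50 \cdot \frac{77}{2} = -33 + 1925 = 1892$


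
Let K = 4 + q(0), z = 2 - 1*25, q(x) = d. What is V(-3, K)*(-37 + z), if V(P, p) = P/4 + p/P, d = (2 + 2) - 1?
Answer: 185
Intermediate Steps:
d = 3 (d = 4 - 1 = 3)
q(x) = 3
z = -23 (z = 2 - 25 = -23)
K = 7 (K = 4 + 3 = 7)
V(P, p) = P/4 + p/P (V(P, p) = P*(¼) + p/P = P/4 + p/P)
V(-3, K)*(-37 + z) = ((¼)*(-3) + 7/(-3))*(-37 - 23) = (-¾ + 7*(-⅓))*(-60) = (-¾ - 7/3)*(-60) = -37/12*(-60) = 185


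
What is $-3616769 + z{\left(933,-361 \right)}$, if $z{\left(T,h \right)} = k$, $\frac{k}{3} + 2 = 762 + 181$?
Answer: $-3613946$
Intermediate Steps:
$k = 2823$ ($k = -6 + 3 \left(762 + 181\right) = -6 + 3 \cdot 943 = -6 + 2829 = 2823$)
$z{\left(T,h \right)} = 2823$
$-3616769 + z{\left(933,-361 \right)} = -3616769 + 2823 = -3613946$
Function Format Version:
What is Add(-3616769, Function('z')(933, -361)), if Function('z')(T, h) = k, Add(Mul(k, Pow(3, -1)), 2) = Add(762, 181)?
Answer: -3613946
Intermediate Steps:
k = 2823 (k = Add(-6, Mul(3, Add(762, 181))) = Add(-6, Mul(3, 943)) = Add(-6, 2829) = 2823)
Function('z')(T, h) = 2823
Add(-3616769, Function('z')(933, -361)) = Add(-3616769, 2823) = -3613946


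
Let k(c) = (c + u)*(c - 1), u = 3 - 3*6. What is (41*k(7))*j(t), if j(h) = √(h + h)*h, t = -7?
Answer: 13776*I*√14 ≈ 51545.0*I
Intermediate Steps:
u = -15 (u = 3 - 18 = -15)
k(c) = (-1 + c)*(-15 + c) (k(c) = (c - 15)*(c - 1) = (-15 + c)*(-1 + c) = (-1 + c)*(-15 + c))
j(h) = √2*h^(3/2) (j(h) = √(2*h)*h = (√2*√h)*h = √2*h^(3/2))
(41*k(7))*j(t) = (41*(15 + 7² - 16*7))*(√2*(-7)^(3/2)) = (41*(15 + 49 - 112))*(√2*(-7*I*√7)) = (41*(-48))*(-7*I*√14) = -(-13776)*I*√14 = 13776*I*√14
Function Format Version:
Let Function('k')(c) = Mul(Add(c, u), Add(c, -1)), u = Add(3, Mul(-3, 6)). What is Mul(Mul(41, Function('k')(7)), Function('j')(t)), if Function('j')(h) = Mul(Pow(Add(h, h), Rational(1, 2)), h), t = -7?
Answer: Mul(13776, I, Pow(14, Rational(1, 2))) ≈ Mul(51545., I)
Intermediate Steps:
u = -15 (u = Add(3, -18) = -15)
Function('k')(c) = Mul(Add(-1, c), Add(-15, c)) (Function('k')(c) = Mul(Add(c, -15), Add(c, -1)) = Mul(Add(-15, c), Add(-1, c)) = Mul(Add(-1, c), Add(-15, c)))
Function('j')(h) = Mul(Pow(2, Rational(1, 2)), Pow(h, Rational(3, 2))) (Function('j')(h) = Mul(Pow(Mul(2, h), Rational(1, 2)), h) = Mul(Mul(Pow(2, Rational(1, 2)), Pow(h, Rational(1, 2))), h) = Mul(Pow(2, Rational(1, 2)), Pow(h, Rational(3, 2))))
Mul(Mul(41, Function('k')(7)), Function('j')(t)) = Mul(Mul(41, Add(15, Pow(7, 2), Mul(-16, 7))), Mul(Pow(2, Rational(1, 2)), Pow(-7, Rational(3, 2)))) = Mul(Mul(41, Add(15, 49, -112)), Mul(Pow(2, Rational(1, 2)), Mul(-7, I, Pow(7, Rational(1, 2))))) = Mul(Mul(41, -48), Mul(-7, I, Pow(14, Rational(1, 2)))) = Mul(-1968, Mul(-7, I, Pow(14, Rational(1, 2)))) = Mul(13776, I, Pow(14, Rational(1, 2)))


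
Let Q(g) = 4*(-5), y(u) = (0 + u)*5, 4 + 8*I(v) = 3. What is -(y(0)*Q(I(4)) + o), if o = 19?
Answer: -19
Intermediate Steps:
I(v) = -⅛ (I(v) = -½ + (⅛)*3 = -½ + 3/8 = -⅛)
y(u) = 5*u (y(u) = u*5 = 5*u)
Q(g) = -20
-(y(0)*Q(I(4)) + o) = -((5*0)*(-20) + 19) = -(0*(-20) + 19) = -(0 + 19) = -1*19 = -19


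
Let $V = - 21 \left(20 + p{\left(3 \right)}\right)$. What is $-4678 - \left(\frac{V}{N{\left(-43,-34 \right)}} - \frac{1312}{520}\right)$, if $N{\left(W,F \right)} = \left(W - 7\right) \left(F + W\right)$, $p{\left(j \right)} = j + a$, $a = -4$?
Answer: $- \frac{33428919}{7150} \approx -4675.4$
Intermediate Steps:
$p{\left(j \right)} = -4 + j$ ($p{\left(j \right)} = j - 4 = -4 + j$)
$V = -399$ ($V = - 21 \left(20 + \left(-4 + 3\right)\right) = - 21 \left(20 - 1\right) = \left(-21\right) 19 = -399$)
$N{\left(W,F \right)} = \left(-7 + W\right) \left(F + W\right)$
$-4678 - \left(\frac{V}{N{\left(-43,-34 \right)}} - \frac{1312}{520}\right) = -4678 - \left(- \frac{399}{\left(-43\right)^{2} - -238 - -301 - -1462} - \frac{1312}{520}\right) = -4678 - \left(- \frac{399}{1849 + 238 + 301 + 1462} - \frac{164}{65}\right) = -4678 - \left(- \frac{399}{3850} - \frac{164}{65}\right) = -4678 - \left(\left(-399\right) \frac{1}{3850} - \frac{164}{65}\right) = -4678 - \left(- \frac{57}{550} - \frac{164}{65}\right) = -4678 - - \frac{18781}{7150} = -4678 + \frac{18781}{7150} = - \frac{33428919}{7150}$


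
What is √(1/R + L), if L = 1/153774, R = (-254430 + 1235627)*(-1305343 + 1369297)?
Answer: √51913978545399356162546/89347638884889 ≈ 0.0025501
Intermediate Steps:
R = 62751472938 (R = 981197*63954 = 62751472938)
L = 1/153774 ≈ 6.5030e-6
√(1/R + L) = √(1/62751472938 + 1/153774) = √(1743100742/268042916654667) = √51913978545399356162546/89347638884889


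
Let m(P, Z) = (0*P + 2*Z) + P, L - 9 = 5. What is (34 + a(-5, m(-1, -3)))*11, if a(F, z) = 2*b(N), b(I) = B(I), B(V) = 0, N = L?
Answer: 374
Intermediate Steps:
L = 14 (L = 9 + 5 = 14)
N = 14
m(P, Z) = P + 2*Z (m(P, Z) = (0 + 2*Z) + P = 2*Z + P = P + 2*Z)
b(I) = 0
a(F, z) = 0 (a(F, z) = 2*0 = 0)
(34 + a(-5, m(-1, -3)))*11 = (34 + 0)*11 = 34*11 = 374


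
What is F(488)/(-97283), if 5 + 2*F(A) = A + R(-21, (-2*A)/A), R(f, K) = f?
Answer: -231/97283 ≈ -0.0023745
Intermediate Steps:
F(A) = -13 + A/2 (F(A) = -5/2 + (A - 21)/2 = -5/2 + (-21 + A)/2 = -5/2 + (-21/2 + A/2) = -13 + A/2)
F(488)/(-97283) = (-13 + (½)*488)/(-97283) = (-13 + 244)*(-1/97283) = 231*(-1/97283) = -231/97283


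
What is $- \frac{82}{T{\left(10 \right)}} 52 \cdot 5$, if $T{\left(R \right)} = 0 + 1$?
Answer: $-21320$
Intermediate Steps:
$T{\left(R \right)} = 1$
$- \frac{82}{T{\left(10 \right)}} 52 \cdot 5 = - \frac{82}{1} \cdot 52 \cdot 5 = \left(-82\right) 1 \cdot 52 \cdot 5 = \left(-82\right) 52 \cdot 5 = \left(-4264\right) 5 = -21320$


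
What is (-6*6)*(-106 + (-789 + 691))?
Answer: 7344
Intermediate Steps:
(-6*6)*(-106 + (-789 + 691)) = -36*(-106 - 98) = -36*(-204) = 7344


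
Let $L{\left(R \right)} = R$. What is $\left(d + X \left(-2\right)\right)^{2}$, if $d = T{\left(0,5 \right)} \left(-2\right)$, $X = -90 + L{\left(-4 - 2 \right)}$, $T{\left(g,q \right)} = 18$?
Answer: $24336$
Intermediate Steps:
$X = -96$ ($X = -90 - 6 = -96$)
$d = -36$ ($d = 18 \left(-2\right) = -36$)
$\left(d + X \left(-2\right)\right)^{2} = \left(-36 - -192\right)^{2} = \left(-36 + 192\right)^{2} = 156^{2} = 24336$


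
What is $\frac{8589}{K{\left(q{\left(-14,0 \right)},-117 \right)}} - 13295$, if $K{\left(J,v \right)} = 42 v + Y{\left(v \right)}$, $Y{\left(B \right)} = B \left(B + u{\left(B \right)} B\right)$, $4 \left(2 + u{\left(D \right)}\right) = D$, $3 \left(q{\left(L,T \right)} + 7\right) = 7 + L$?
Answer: $- \frac{7427595577}{558675} \approx -13295.0$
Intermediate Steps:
$q{\left(L,T \right)} = - \frac{14}{3} + \frac{L}{3}$ ($q{\left(L,T \right)} = -7 + \frac{7 + L}{3} = -7 + \left(\frac{7}{3} + \frac{L}{3}\right) = - \frac{14}{3} + \frac{L}{3}$)
$u{\left(D \right)} = -2 + \frac{D}{4}$
$Y{\left(B \right)} = B \left(B + B \left(-2 + \frac{B}{4}\right)\right)$ ($Y{\left(B \right)} = B \left(B + \left(-2 + \frac{B}{4}\right) B\right) = B \left(B + B \left(-2 + \frac{B}{4}\right)\right)$)
$K{\left(J,v \right)} = 42 v + \frac{v^{2} \left(-4 + v\right)}{4}$
$\frac{8589}{K{\left(q{\left(-14,0 \right)},-117 \right)}} - 13295 = \frac{8589}{\frac{1}{4} \left(-117\right) \left(168 - 117 \left(-4 - 117\right)\right)} - 13295 = \frac{8589}{\frac{1}{4} \left(-117\right) \left(168 - -14157\right)} - 13295 = \frac{8589}{\frac{1}{4} \left(-117\right) \left(168 + 14157\right)} - 13295 = \frac{8589}{\frac{1}{4} \left(-117\right) 14325} - 13295 = \frac{8589}{- \frac{1676025}{4}} - 13295 = 8589 \left(- \frac{4}{1676025}\right) - 13295 = - \frac{11452}{558675} - 13295 = - \frac{7427595577}{558675}$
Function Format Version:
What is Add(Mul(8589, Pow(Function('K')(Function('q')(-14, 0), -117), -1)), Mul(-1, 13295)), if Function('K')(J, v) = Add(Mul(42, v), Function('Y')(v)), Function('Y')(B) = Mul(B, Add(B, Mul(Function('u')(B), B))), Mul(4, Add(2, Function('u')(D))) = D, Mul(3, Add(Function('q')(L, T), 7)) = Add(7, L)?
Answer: Rational(-7427595577, 558675) ≈ -13295.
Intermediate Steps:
Function('q')(L, T) = Add(Rational(-14, 3), Mul(Rational(1, 3), L)) (Function('q')(L, T) = Add(-7, Mul(Rational(1, 3), Add(7, L))) = Add(-7, Add(Rational(7, 3), Mul(Rational(1, 3), L))) = Add(Rational(-14, 3), Mul(Rational(1, 3), L)))
Function('u')(D) = Add(-2, Mul(Rational(1, 4), D))
Function('Y')(B) = Mul(B, Add(B, Mul(B, Add(-2, Mul(Rational(1, 4), B))))) (Function('Y')(B) = Mul(B, Add(B, Mul(Add(-2, Mul(Rational(1, 4), B)), B))) = Mul(B, Add(B, Mul(B, Add(-2, Mul(Rational(1, 4), B))))))
Function('K')(J, v) = Add(Mul(42, v), Mul(Rational(1, 4), Pow(v, 2), Add(-4, v)))
Add(Mul(8589, Pow(Function('K')(Function('q')(-14, 0), -117), -1)), Mul(-1, 13295)) = Add(Mul(8589, Pow(Mul(Rational(1, 4), -117, Add(168, Mul(-117, Add(-4, -117)))), -1)), Mul(-1, 13295)) = Add(Mul(8589, Pow(Mul(Rational(1, 4), -117, Add(168, Mul(-117, -121))), -1)), -13295) = Add(Mul(8589, Pow(Mul(Rational(1, 4), -117, Add(168, 14157)), -1)), -13295) = Add(Mul(8589, Pow(Mul(Rational(1, 4), -117, 14325), -1)), -13295) = Add(Mul(8589, Pow(Rational(-1676025, 4), -1)), -13295) = Add(Mul(8589, Rational(-4, 1676025)), -13295) = Add(Rational(-11452, 558675), -13295) = Rational(-7427595577, 558675)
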